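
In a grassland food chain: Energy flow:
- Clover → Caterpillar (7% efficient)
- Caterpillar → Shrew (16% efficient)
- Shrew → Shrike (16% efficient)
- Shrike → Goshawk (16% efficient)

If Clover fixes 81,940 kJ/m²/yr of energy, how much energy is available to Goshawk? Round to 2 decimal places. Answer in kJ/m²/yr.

23.49 kJ/m²/yr

Caterpillar: 81940 × 0.07 = 5735.8 kJ/m²/yr
Shrew: 5735.8 × 0.16 = 917.728 kJ/m²/yr
Shrike: 917.728 × 0.16 = 146.83648 kJ/m²/yr
Goshawk: 146.83648 × 0.16 = 23.4938368 kJ/m²/yr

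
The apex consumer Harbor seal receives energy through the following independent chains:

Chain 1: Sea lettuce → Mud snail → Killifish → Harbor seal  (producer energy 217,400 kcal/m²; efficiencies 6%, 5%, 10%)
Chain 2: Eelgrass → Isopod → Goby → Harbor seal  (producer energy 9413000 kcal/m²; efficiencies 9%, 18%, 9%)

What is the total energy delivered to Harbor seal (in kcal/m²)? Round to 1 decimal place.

Chain 1: 217400 × 0.06 × 0.05 × 0.1 = 65.22 kcal/m²
Chain 2: 9413000 × 0.09 × 0.18 × 0.09 = 13724.154 kcal/m²
Total at Harbor seal: 65.22 + 13724.154 = 13789.374 kcal/m²

13789.4 kcal/m²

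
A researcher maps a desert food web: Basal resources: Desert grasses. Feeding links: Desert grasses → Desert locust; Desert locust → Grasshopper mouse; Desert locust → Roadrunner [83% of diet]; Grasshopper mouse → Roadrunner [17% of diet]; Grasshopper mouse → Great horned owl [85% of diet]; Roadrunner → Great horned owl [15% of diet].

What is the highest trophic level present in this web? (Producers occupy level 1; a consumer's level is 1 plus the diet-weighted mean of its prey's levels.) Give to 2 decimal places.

Desert locust: 1 + 1 = 2
Grasshopper mouse: 1 + 2 = 3
Roadrunner: 1 + (0.83×2 + 0.17×3) = 3.17
Great horned owl: 1 + (0.85×3 + 0.15×3.17) = 4.0255

4.03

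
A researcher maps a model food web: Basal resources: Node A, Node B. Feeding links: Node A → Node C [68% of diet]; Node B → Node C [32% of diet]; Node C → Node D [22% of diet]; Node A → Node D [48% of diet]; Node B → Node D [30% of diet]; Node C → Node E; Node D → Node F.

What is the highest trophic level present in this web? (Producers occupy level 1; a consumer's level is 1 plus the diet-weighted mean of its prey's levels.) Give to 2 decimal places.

3.22

Node C: 1 + (0.68×1 + 0.32×1) = 2
Node D: 1 + (0.22×2 + 0.48×1 + 0.3×1) = 2.22
Node E: 1 + 2 = 3
Node F: 1 + 2.22 = 3.22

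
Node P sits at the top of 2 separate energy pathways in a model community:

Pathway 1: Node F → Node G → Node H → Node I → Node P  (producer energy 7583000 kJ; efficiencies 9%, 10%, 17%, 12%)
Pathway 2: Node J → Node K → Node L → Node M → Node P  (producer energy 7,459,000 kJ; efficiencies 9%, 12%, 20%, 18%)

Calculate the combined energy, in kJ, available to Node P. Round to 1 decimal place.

4292.3 kJ

Pathway 1: 7583000 × 0.09 × 0.1 × 0.17 × 0.12 = 1392.2388 kJ
Pathway 2: 7459000 × 0.09 × 0.12 × 0.2 × 0.18 = 2900.0592 kJ
Total at Node P: 1392.2388 + 2900.0592 = 4292.298 kJ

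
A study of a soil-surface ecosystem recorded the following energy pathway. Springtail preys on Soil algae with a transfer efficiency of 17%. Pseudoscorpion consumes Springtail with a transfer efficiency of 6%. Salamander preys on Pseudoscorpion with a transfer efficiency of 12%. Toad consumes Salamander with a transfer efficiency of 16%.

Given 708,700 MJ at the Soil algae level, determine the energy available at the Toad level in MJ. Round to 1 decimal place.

138.8 MJ

Springtail: 708700 × 0.17 = 120479 MJ
Pseudoscorpion: 120479 × 0.06 = 7228.74 MJ
Salamander: 7228.74 × 0.12 = 867.4488 MJ
Toad: 867.4488 × 0.16 = 138.791808 MJ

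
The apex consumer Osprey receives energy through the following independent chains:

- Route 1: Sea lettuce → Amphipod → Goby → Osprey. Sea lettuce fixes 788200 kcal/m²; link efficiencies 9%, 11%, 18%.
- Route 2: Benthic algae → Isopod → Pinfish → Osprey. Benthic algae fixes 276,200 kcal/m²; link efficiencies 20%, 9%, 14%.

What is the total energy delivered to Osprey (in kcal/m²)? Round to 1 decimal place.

2100.6 kcal/m²

Route 1: 788200 × 0.09 × 0.11 × 0.18 = 1404.5724 kcal/m²
Route 2: 276200 × 0.2 × 0.09 × 0.14 = 696.024 kcal/m²
Total at Osprey: 1404.5724 + 696.024 = 2100.5964 kcal/m²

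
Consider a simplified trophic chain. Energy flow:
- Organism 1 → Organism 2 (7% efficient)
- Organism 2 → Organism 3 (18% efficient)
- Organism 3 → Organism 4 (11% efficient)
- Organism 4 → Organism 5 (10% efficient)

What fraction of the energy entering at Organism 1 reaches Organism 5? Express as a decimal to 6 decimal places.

Product of link efficiencies: 0.07 × 0.18 × 0.11 × 0.1 = 0.0001386

0.000139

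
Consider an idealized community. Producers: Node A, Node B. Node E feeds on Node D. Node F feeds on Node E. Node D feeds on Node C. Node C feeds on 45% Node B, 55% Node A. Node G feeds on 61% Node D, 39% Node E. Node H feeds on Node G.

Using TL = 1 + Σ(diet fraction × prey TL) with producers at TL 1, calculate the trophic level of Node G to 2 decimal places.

4.39

Node C: 1 + (0.45×1 + 0.55×1) = 2
Node D: 1 + 2 = 3
Node E: 1 + 3 = 4
Node F: 1 + 4 = 5
Node G: 1 + (0.61×3 + 0.39×4) = 4.39
Node H: 1 + 4.39 = 5.39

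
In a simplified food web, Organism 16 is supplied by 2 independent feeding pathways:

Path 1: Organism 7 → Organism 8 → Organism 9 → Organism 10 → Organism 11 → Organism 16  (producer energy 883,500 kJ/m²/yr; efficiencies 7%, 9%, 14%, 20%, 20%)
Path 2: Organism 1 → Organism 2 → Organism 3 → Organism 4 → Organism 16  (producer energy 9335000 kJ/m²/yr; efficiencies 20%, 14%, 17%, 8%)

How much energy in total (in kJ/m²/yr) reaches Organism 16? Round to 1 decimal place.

Path 1: 883500 × 0.07 × 0.09 × 0.14 × 0.2 × 0.2 = 31.16988 kJ/m²/yr
Path 2: 9335000 × 0.2 × 0.14 × 0.17 × 0.08 = 3554.768 kJ/m²/yr
Total at Organism 16: 31.16988 + 3554.768 = 3585.93788 kJ/m²/yr

3585.9 kJ/m²/yr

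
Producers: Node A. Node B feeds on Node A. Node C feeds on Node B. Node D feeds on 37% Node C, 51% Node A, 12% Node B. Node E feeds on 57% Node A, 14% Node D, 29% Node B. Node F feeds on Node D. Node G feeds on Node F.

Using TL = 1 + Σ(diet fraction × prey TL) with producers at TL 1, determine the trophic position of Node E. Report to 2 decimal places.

2.55

Node B: 1 + 1 = 2
Node C: 1 + 2 = 3
Node D: 1 + (0.37×3 + 0.51×1 + 0.12×2) = 2.86
Node E: 1 + (0.57×1 + 0.14×2.86 + 0.29×2) = 2.5504
Node F: 1 + 2.86 = 3.86
Node G: 1 + 3.86 = 4.86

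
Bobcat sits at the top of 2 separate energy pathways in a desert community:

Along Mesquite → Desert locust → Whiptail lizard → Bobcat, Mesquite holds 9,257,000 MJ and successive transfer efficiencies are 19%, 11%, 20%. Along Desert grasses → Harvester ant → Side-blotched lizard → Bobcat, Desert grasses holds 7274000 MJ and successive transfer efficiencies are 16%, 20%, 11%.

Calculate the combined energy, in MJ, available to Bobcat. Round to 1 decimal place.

Via Mesquite: 9257000 × 0.19 × 0.11 × 0.2 = 38694.26 MJ
Via Desert grasses: 7274000 × 0.16 × 0.2 × 0.11 = 25604.48 MJ
Total at Bobcat: 38694.26 + 25604.48 = 64298.74 MJ

64298.7 MJ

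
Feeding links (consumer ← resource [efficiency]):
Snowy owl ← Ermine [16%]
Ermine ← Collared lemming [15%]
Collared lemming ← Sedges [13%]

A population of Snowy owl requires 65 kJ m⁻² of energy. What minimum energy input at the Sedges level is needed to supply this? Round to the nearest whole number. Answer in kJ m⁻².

Cumulative transfer efficiency: 0.13 × 0.15 × 0.16 = 0.00312
Sedges energy = 65 / 0.00312 = 20833 kJ m⁻²

20833 kJ m⁻²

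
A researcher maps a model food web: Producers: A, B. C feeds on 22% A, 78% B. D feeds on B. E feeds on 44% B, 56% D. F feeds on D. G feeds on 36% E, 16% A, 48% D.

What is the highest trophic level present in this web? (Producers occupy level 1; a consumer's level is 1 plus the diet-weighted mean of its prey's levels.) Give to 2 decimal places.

3.04

C: 1 + (0.22×1 + 0.78×1) = 2
D: 1 + 1 = 2
E: 1 + (0.44×1 + 0.56×2) = 2.56
F: 1 + 2 = 3
G: 1 + (0.36×2.56 + 0.16×1 + 0.48×2) = 3.0416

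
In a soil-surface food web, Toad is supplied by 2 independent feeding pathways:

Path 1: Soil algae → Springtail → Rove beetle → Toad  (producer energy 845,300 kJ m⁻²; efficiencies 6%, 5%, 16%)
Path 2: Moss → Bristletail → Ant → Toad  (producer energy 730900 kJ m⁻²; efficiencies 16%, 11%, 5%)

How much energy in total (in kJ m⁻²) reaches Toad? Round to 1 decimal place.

1048.9 kJ m⁻²

Path 1: 845300 × 0.06 × 0.05 × 0.16 = 405.744 kJ m⁻²
Path 2: 730900 × 0.16 × 0.11 × 0.05 = 643.192 kJ m⁻²
Total at Toad: 405.744 + 643.192 = 1048.936 kJ m⁻²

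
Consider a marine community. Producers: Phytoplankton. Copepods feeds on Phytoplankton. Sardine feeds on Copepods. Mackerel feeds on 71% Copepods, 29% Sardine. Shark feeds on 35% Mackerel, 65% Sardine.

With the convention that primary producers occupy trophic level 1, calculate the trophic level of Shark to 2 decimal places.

Copepods: 1 + 1 = 2
Sardine: 1 + 2 = 3
Mackerel: 1 + (0.71×2 + 0.29×3) = 3.29
Shark: 1 + (0.35×3.29 + 0.65×3) = 4.1015

4.10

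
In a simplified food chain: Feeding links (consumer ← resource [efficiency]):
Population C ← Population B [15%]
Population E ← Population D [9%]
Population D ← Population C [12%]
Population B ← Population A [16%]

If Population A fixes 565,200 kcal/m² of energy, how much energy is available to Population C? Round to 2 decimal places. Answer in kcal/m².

Population B: 565200 × 0.16 = 90432 kcal/m²
Population C: 90432 × 0.15 = 13564.8 kcal/m²

13564.80 kcal/m²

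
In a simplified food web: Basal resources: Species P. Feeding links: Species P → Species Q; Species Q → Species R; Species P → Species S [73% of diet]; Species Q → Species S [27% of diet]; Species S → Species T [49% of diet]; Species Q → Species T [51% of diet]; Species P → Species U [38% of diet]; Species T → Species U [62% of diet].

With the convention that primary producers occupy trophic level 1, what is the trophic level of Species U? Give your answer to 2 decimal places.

Species Q: 1 + 1 = 2
Species R: 1 + 2 = 3
Species S: 1 + (0.73×1 + 0.27×2) = 2.27
Species T: 1 + (0.49×2.27 + 0.51×2) = 3.1323
Species U: 1 + (0.38×1 + 0.62×3.1323) = 3.322026

3.32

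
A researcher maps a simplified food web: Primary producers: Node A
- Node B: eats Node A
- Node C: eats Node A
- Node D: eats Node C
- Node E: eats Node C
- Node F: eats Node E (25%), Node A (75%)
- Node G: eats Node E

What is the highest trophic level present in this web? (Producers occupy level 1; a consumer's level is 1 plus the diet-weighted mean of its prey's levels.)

4

Node B: 1 + 1 = 2
Node C: 1 + 1 = 2
Node D: 1 + 2 = 3
Node E: 1 + 2 = 3
Node F: 1 + (0.25×3 + 0.75×1) = 2.5
Node G: 1 + 3 = 4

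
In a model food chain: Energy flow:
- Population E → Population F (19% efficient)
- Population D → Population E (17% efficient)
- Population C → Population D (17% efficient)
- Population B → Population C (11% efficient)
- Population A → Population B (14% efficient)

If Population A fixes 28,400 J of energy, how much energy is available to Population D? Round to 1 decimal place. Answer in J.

Population B: 28400 × 0.14 = 3976 J
Population C: 3976 × 0.11 = 437.36 J
Population D: 437.36 × 0.17 = 74.3512 J

74.4 J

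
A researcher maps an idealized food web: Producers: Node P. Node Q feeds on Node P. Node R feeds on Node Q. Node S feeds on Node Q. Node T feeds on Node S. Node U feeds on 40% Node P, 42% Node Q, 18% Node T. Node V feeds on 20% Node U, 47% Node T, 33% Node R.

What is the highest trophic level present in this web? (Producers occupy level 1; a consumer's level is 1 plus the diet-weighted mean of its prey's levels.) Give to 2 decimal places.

4.46

Node Q: 1 + 1 = 2
Node R: 1 + 2 = 3
Node S: 1 + 2 = 3
Node T: 1 + 3 = 4
Node U: 1 + (0.4×1 + 0.42×2 + 0.18×4) = 2.96
Node V: 1 + (0.2×2.96 + 0.47×4 + 0.33×3) = 4.462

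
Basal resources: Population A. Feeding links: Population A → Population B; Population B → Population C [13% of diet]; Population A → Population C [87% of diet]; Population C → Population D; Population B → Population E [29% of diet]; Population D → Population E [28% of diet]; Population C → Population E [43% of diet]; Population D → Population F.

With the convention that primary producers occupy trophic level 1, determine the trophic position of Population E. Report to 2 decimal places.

Population B: 1 + 1 = 2
Population C: 1 + (0.13×2 + 0.87×1) = 2.13
Population D: 1 + 2.13 = 3.13
Population E: 1 + (0.29×2 + 0.28×3.13 + 0.43×2.13) = 3.3723
Population F: 1 + 3.13 = 4.13

3.37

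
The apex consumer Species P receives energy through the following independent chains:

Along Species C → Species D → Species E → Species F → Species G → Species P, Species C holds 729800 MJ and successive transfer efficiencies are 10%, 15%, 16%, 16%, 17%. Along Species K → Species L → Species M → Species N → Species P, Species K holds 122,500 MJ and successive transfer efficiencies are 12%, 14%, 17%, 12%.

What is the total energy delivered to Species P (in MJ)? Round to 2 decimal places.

89.62 MJ

Via Species C: 729800 × 0.1 × 0.15 × 0.16 × 0.16 × 0.17 = 47.641344 MJ
Via Species K: 122500 × 0.12 × 0.14 × 0.17 × 0.12 = 41.9832 MJ
Total at Species P: 47.641344 + 41.9832 = 89.624544 MJ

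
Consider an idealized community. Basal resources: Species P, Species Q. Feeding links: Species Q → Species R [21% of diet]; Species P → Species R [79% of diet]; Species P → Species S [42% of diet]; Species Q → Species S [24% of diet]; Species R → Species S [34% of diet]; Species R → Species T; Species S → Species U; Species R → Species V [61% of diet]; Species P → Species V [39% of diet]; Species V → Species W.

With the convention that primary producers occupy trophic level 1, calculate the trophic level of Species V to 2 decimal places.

Species R: 1 + (0.21×1 + 0.79×1) = 2
Species S: 1 + (0.42×1 + 0.24×1 + 0.34×2) = 2.34
Species T: 1 + 2 = 3
Species U: 1 + 2.34 = 3.34
Species V: 1 + (0.61×2 + 0.39×1) = 2.61
Species W: 1 + 2.61 = 3.61

2.61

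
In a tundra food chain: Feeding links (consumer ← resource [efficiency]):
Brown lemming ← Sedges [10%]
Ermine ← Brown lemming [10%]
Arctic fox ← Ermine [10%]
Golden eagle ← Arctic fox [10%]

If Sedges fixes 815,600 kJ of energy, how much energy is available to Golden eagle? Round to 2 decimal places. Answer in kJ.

81.56 kJ

Brown lemming: 815600 × 0.1 = 81560 kJ
Ermine: 81560 × 0.1 = 8156 kJ
Arctic fox: 8156 × 0.1 = 815.6 kJ
Golden eagle: 815.6 × 0.1 = 81.56 kJ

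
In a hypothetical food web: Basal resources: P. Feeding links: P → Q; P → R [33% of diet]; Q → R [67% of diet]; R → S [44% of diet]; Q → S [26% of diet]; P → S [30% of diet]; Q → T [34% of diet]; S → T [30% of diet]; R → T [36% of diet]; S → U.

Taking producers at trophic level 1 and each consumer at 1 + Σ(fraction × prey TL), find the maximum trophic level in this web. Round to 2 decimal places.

Q: 1 + 1 = 2
R: 1 + (0.33×1 + 0.67×2) = 2.67
S: 1 + (0.44×2.67 + 0.26×2 + 0.3×1) = 2.9948
T: 1 + (0.34×2 + 0.3×2.9948 + 0.36×2.67) = 3.53964
U: 1 + 2.9948 = 3.9948

3.99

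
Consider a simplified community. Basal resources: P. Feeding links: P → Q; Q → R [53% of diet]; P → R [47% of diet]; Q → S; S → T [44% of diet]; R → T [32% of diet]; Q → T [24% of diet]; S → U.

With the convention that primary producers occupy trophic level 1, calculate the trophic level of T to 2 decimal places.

3.61

Q: 1 + 1 = 2
R: 1 + (0.53×2 + 0.47×1) = 2.53
S: 1 + 2 = 3
T: 1 + (0.44×3 + 0.32×2.53 + 0.24×2) = 3.6096
U: 1 + 3 = 4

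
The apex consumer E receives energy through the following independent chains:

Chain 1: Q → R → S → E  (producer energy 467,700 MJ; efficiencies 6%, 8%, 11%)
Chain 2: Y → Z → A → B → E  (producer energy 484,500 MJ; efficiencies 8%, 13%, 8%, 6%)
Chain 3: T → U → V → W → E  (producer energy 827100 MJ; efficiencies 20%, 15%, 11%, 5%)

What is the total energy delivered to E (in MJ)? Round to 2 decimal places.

407.60 MJ

Chain 1: 467700 × 0.06 × 0.08 × 0.11 = 246.9456 MJ
Chain 2: 484500 × 0.08 × 0.13 × 0.08 × 0.06 = 24.18624 MJ
Chain 3: 827100 × 0.2 × 0.15 × 0.11 × 0.05 = 136.4715 MJ
Total at E: 246.9456 + 24.18624 + 136.4715 = 407.60334 MJ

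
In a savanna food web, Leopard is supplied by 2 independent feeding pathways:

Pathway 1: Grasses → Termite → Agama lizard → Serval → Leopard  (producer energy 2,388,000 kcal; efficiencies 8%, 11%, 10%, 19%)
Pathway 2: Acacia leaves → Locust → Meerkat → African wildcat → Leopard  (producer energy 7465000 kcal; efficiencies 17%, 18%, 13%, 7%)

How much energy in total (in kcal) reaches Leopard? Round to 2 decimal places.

2477.98 kcal

Pathway 1: 2388000 × 0.08 × 0.11 × 0.1 × 0.19 = 399.2736 kcal
Pathway 2: 7465000 × 0.17 × 0.18 × 0.13 × 0.07 = 2078.7039 kcal
Total at Leopard: 399.2736 + 2078.7039 = 2477.9775 kcal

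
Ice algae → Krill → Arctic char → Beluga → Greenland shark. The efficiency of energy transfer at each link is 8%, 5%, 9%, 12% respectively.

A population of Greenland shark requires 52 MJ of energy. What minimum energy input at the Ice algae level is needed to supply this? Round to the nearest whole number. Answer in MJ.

Cumulative transfer efficiency: 0.08 × 0.05 × 0.09 × 0.12 = 0.0000432
Ice algae energy = 52 / 0.0000432 = 1203704 MJ

1203704 MJ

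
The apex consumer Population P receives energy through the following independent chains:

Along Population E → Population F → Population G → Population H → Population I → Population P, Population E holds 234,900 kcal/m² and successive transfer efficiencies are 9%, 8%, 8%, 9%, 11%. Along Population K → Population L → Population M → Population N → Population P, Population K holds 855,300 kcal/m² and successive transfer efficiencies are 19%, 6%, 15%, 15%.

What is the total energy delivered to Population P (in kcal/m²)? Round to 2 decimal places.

220.72 kcal/m²

Via Population E: 234900 × 0.09 × 0.08 × 0.08 × 0.09 × 0.11 = 1.33949376 kcal/m²
Via Population K: 855300 × 0.19 × 0.06 × 0.15 × 0.15 = 219.38445 kcal/m²
Total at Population P: 1.33949376 + 219.38445 = 220.72394376 kcal/m²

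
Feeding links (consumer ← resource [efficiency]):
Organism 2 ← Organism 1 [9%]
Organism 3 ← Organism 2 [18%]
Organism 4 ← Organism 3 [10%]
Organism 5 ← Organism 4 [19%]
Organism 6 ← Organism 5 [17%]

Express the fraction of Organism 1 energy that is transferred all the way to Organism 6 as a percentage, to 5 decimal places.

Product of link efficiencies: 0.09 × 0.18 × 0.1 × 0.19 × 0.17 = 0.000052326
As a percentage: 0.000052326 × 100 = 0.00523%

0.00523%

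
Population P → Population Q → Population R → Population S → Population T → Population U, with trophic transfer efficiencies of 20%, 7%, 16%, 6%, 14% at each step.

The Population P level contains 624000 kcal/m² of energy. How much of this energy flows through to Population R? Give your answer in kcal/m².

Population Q: 624000 × 0.2 = 124800 kcal/m²
Population R: 124800 × 0.07 = 8736 kcal/m²

8736 kcal/m²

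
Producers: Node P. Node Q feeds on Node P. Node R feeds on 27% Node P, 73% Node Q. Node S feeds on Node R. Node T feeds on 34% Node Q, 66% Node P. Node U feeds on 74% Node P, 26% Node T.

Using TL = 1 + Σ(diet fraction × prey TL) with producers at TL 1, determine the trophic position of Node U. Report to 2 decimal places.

2.35

Node Q: 1 + 1 = 2
Node R: 1 + (0.27×1 + 0.73×2) = 2.73
Node S: 1 + 2.73 = 3.73
Node T: 1 + (0.34×2 + 0.66×1) = 2.34
Node U: 1 + (0.74×1 + 0.26×2.34) = 2.3484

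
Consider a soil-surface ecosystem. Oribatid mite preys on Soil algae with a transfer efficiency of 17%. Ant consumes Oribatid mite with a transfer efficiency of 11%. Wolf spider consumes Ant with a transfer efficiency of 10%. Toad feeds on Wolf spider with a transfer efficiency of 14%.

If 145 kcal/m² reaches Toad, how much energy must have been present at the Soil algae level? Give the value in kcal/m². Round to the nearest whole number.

553858 kcal/m²

Cumulative transfer efficiency: 0.17 × 0.11 × 0.1 × 0.14 = 0.0002618
Soil algae energy = 145 / 0.0002618 = 553858 kcal/m²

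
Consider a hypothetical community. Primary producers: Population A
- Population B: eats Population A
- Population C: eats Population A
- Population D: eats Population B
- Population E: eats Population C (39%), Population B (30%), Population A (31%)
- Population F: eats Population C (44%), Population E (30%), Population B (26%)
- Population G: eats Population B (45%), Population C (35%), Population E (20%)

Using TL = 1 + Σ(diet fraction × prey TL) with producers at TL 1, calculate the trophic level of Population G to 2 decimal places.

Population B: 1 + 1 = 2
Population C: 1 + 1 = 2
Population D: 1 + 2 = 3
Population E: 1 + (0.39×2 + 0.3×2 + 0.31×1) = 2.69
Population F: 1 + (0.44×2 + 0.3×2.69 + 0.26×2) = 3.207
Population G: 1 + (0.45×2 + 0.35×2 + 0.2×2.69) = 3.138

3.14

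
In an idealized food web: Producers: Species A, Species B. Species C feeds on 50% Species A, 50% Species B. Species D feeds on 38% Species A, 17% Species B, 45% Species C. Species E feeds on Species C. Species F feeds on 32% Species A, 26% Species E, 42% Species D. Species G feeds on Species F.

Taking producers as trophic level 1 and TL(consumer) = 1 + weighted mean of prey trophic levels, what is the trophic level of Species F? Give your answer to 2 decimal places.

Species C: 1 + (0.5×1 + 0.5×1) = 2
Species D: 1 + (0.38×1 + 0.17×1 + 0.45×2) = 2.45
Species E: 1 + 2 = 3
Species F: 1 + (0.32×1 + 0.26×3 + 0.42×2.45) = 3.129
Species G: 1 + 3.129 = 4.129

3.13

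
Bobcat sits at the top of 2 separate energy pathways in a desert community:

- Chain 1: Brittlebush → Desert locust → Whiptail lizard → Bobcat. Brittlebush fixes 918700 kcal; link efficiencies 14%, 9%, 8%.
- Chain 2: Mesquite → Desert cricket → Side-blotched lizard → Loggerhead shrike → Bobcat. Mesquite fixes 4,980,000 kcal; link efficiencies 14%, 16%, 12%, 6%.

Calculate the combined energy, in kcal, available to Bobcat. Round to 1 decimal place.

1729.2 kcal

Chain 1: 918700 × 0.14 × 0.09 × 0.08 = 926.0496 kcal
Chain 2: 4980000 × 0.14 × 0.16 × 0.12 × 0.06 = 803.1744 kcal
Total at Bobcat: 926.0496 + 803.1744 = 1729.224 kcal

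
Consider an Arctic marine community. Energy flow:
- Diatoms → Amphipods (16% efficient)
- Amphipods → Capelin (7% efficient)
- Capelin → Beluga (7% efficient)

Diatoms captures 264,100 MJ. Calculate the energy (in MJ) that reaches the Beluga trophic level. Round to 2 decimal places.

207.05 MJ

Amphipods: 264100 × 0.16 = 42256 MJ
Capelin: 42256 × 0.07 = 2957.92 MJ
Beluga: 2957.92 × 0.07 = 207.0544 MJ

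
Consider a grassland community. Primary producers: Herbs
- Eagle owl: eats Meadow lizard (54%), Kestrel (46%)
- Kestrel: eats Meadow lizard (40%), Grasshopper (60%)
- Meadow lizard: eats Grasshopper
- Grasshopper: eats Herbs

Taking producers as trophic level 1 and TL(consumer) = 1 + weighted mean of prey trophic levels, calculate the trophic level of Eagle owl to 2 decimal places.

Grasshopper: 1 + 1 = 2
Meadow lizard: 1 + 2 = 3
Kestrel: 1 + (0.4×3 + 0.6×2) = 3.4
Eagle owl: 1 + (0.54×3 + 0.46×3.4) = 4.184

4.18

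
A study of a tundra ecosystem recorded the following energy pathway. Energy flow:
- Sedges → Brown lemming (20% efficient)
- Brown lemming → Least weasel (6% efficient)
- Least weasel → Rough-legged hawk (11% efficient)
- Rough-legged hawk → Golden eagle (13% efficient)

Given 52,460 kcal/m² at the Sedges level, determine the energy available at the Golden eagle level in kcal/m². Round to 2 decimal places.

9.00 kcal/m²

Brown lemming: 52460 × 0.2 = 10492 kcal/m²
Least weasel: 10492 × 0.06 = 629.52 kcal/m²
Rough-legged hawk: 629.52 × 0.11 = 69.2472 kcal/m²
Golden eagle: 69.2472 × 0.13 = 9.002136 kcal/m²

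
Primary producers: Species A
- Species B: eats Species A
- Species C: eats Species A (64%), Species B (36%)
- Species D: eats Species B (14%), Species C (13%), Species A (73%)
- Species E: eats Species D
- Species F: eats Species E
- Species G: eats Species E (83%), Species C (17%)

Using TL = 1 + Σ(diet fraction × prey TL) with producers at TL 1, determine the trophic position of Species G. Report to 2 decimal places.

4.15

Species B: 1 + 1 = 2
Species C: 1 + (0.64×1 + 0.36×2) = 2.36
Species D: 1 + (0.14×2 + 0.13×2.36 + 0.73×1) = 2.3168
Species E: 1 + 2.3168 = 3.3168
Species F: 1 + 3.3168 = 4.3168
Species G: 1 + (0.83×3.3168 + 0.17×2.36) = 4.154144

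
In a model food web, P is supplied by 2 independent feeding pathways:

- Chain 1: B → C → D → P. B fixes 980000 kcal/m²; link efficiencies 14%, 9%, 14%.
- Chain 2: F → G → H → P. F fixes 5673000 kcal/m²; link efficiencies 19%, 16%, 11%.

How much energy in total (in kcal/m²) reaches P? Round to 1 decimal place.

Chain 1: 980000 × 0.14 × 0.09 × 0.14 = 1728.72 kcal/m²
Chain 2: 5673000 × 0.19 × 0.16 × 0.11 = 18970.512 kcal/m²
Total at P: 1728.72 + 18970.512 = 20699.232 kcal/m²

20699.2 kcal/m²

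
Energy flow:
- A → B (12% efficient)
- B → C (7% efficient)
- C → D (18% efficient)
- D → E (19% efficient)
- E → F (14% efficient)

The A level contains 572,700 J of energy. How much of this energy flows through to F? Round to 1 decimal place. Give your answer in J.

23.0 J

B: 572700 × 0.12 = 68724 J
C: 68724 × 0.07 = 4810.68 J
D: 4810.68 × 0.18 = 865.9224 J
E: 865.9224 × 0.19 = 164.525256 J
F: 164.525256 × 0.14 = 23.03353584 J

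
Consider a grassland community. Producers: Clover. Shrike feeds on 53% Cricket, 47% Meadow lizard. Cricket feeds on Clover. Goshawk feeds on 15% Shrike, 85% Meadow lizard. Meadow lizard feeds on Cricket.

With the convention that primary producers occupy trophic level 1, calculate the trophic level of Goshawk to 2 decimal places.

Cricket: 1 + 1 = 2
Meadow lizard: 1 + 2 = 3
Shrike: 1 + (0.53×2 + 0.47×3) = 3.47
Goshawk: 1 + (0.15×3.47 + 0.85×3) = 4.0705

4.07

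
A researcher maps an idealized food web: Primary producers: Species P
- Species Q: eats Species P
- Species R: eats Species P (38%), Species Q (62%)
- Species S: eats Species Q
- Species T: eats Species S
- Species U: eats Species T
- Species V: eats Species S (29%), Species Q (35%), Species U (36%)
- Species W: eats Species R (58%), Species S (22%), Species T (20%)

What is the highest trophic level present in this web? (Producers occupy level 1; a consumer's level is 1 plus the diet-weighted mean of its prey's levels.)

Species Q: 1 + 1 = 2
Species R: 1 + (0.38×1 + 0.62×2) = 2.62
Species S: 1 + 2 = 3
Species T: 1 + 3 = 4
Species U: 1 + 4 = 5
Species V: 1 + (0.29×3 + 0.35×2 + 0.36×5) = 4.37
Species W: 1 + (0.58×2.62 + 0.22×3 + 0.2×4) = 3.9796

5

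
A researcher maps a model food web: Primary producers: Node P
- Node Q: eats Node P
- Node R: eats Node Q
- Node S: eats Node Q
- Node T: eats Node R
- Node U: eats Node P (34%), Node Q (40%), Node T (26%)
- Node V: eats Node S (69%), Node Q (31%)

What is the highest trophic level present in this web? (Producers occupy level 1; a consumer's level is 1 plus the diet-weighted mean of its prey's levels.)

Node Q: 1 + 1 = 2
Node R: 1 + 2 = 3
Node S: 1 + 2 = 3
Node T: 1 + 3 = 4
Node U: 1 + (0.34×1 + 0.4×2 + 0.26×4) = 3.18
Node V: 1 + (0.69×3 + 0.31×2) = 3.69

4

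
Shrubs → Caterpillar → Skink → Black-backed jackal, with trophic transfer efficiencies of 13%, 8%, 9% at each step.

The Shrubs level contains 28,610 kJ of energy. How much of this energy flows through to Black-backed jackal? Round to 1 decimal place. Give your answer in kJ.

Caterpillar: 28610 × 0.13 = 3719.3 kJ
Skink: 3719.3 × 0.08 = 297.544 kJ
Black-backed jackal: 297.544 × 0.09 = 26.77896 kJ

26.8 kJ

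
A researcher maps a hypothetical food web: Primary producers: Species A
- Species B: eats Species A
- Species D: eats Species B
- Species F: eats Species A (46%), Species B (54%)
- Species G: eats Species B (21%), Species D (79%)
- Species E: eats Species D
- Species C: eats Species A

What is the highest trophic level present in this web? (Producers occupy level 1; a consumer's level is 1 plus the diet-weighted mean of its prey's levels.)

4

Species B: 1 + 1 = 2
Species C: 1 + 1 = 2
Species D: 1 + 2 = 3
Species E: 1 + 3 = 4
Species F: 1 + (0.46×1 + 0.54×2) = 2.54
Species G: 1 + (0.21×2 + 0.79×3) = 3.79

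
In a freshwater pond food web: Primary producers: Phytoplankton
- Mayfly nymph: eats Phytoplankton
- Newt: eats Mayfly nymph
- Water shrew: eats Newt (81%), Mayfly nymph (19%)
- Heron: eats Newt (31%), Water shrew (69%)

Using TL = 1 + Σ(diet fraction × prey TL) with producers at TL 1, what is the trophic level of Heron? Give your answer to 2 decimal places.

4.56

Mayfly nymph: 1 + 1 = 2
Newt: 1 + 2 = 3
Water shrew: 1 + (0.81×3 + 0.19×2) = 3.81
Heron: 1 + (0.31×3 + 0.69×3.81) = 4.5589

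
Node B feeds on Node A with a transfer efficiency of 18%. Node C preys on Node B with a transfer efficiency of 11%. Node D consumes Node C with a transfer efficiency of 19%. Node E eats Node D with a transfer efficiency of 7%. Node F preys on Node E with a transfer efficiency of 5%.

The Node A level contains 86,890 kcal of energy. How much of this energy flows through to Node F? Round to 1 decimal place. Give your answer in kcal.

1.1 kcal

Node B: 86890 × 0.18 = 15640.2 kcal
Node C: 15640.2 × 0.11 = 1720.422 kcal
Node D: 1720.422 × 0.19 = 326.88018 kcal
Node E: 326.88018 × 0.07 = 22.8816126 kcal
Node F: 22.8816126 × 0.05 = 1.14408063 kcal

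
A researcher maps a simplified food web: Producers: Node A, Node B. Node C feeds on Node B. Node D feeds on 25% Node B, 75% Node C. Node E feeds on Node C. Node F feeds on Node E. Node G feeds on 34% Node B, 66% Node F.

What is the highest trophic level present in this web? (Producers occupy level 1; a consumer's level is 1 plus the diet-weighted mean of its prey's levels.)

Node C: 1 + 1 = 2
Node D: 1 + (0.25×1 + 0.75×2) = 2.75
Node E: 1 + 2 = 3
Node F: 1 + 3 = 4
Node G: 1 + (0.34×1 + 0.66×4) = 3.98

4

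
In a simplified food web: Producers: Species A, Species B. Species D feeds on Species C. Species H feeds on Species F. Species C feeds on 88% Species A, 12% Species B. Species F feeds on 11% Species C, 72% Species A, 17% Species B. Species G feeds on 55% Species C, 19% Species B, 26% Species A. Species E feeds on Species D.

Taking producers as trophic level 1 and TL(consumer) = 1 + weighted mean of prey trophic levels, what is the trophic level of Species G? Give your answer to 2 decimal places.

Species C: 1 + (0.88×1 + 0.12×1) = 2
Species D: 1 + 2 = 3
Species E: 1 + 3 = 4
Species F: 1 + (0.11×2 + 0.72×1 + 0.17×1) = 2.11
Species G: 1 + (0.55×2 + 0.19×1 + 0.26×1) = 2.55
Species H: 1 + 2.11 = 3.11

2.55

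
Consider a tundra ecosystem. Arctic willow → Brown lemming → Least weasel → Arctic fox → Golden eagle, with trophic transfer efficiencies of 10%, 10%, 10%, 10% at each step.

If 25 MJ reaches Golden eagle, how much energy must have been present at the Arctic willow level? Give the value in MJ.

Cumulative transfer efficiency: 0.1 × 0.1 × 0.1 × 0.1 = 0.0001
Arctic willow energy = 25 / 0.0001 = 250000 MJ

250000 MJ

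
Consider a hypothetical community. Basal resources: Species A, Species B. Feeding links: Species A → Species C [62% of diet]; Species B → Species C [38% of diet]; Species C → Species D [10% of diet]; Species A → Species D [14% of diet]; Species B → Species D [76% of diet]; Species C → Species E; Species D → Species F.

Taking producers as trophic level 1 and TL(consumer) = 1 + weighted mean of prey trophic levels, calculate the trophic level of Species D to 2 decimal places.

Species C: 1 + (0.62×1 + 0.38×1) = 2
Species D: 1 + (0.1×2 + 0.14×1 + 0.76×1) = 2.1
Species E: 1 + 2 = 3
Species F: 1 + 2.1 = 3.1

2.10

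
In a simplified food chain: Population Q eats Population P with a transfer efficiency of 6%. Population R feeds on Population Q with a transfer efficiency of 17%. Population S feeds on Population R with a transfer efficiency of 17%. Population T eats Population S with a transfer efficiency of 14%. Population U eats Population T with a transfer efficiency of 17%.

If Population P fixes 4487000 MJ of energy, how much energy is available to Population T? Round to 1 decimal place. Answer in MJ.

1089.3 MJ

Population Q: 4487000 × 0.06 = 269220 MJ
Population R: 269220 × 0.17 = 45767.4 MJ
Population S: 45767.4 × 0.17 = 7780.458 MJ
Population T: 7780.458 × 0.14 = 1089.26412 MJ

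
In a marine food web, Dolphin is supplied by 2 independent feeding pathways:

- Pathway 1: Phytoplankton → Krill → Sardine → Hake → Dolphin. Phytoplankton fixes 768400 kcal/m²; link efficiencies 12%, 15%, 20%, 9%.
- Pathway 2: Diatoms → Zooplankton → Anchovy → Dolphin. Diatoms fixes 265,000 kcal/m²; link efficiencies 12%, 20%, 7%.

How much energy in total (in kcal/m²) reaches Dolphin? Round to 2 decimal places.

694.16 kcal/m²

Pathway 1: 768400 × 0.12 × 0.15 × 0.2 × 0.09 = 248.9616 kcal/m²
Pathway 2: 265000 × 0.12 × 0.2 × 0.07 = 445.2 kcal/m²
Total at Dolphin: 248.9616 + 445.2 = 694.1616 kcal/m²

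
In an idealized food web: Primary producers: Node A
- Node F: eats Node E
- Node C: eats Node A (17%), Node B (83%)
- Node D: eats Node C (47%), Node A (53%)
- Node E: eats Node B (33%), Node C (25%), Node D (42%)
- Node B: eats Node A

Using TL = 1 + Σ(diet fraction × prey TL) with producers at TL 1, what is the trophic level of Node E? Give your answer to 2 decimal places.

Node B: 1 + 1 = 2
Node C: 1 + (0.17×1 + 0.83×2) = 2.83
Node D: 1 + (0.47×2.83 + 0.53×1) = 2.8601
Node E: 1 + (0.33×2 + 0.25×2.83 + 0.42×2.8601) = 3.568742
Node F: 1 + 3.568742 = 4.568742

3.57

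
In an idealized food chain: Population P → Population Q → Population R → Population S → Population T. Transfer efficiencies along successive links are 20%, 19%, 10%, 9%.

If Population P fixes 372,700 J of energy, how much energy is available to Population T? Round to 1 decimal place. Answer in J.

Population Q: 372700 × 0.2 = 74540 J
Population R: 74540 × 0.19 = 14162.6 J
Population S: 14162.6 × 0.1 = 1416.26 J
Population T: 1416.26 × 0.09 = 127.4634 J

127.5 J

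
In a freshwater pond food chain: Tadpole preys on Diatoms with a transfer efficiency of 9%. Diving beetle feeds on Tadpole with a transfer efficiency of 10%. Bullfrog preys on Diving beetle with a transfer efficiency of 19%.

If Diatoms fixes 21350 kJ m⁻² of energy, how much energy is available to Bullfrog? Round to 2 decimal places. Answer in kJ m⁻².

Tadpole: 21350 × 0.09 = 1921.5 kJ m⁻²
Diving beetle: 1921.5 × 0.1 = 192.15 kJ m⁻²
Bullfrog: 192.15 × 0.19 = 36.5085 kJ m⁻²

36.51 kJ m⁻²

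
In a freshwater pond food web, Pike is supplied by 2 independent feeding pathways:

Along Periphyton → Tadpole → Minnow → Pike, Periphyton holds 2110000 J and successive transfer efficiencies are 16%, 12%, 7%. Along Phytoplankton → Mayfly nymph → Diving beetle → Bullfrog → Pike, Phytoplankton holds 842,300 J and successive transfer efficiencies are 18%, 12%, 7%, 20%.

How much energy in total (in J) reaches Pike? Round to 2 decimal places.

3090.55 J

Via Periphyton: 2110000 × 0.16 × 0.12 × 0.07 = 2835.84 J
Via Phytoplankton: 842300 × 0.18 × 0.12 × 0.07 × 0.2 = 254.71152 J
Total at Pike: 2835.84 + 254.71152 = 3090.55152 J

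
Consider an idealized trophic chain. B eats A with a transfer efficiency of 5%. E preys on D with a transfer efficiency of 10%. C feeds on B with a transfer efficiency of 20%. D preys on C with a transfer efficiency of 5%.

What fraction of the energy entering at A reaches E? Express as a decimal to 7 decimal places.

0.0000500

Product of link efficiencies: 0.05 × 0.2 × 0.05 × 0.1 = 0.00005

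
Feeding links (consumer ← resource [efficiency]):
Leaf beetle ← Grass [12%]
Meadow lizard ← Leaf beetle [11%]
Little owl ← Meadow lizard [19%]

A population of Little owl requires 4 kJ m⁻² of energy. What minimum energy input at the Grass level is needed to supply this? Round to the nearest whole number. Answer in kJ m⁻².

Cumulative transfer efficiency: 0.12 × 0.11 × 0.19 = 0.002508
Grass energy = 4 / 0.002508 = 1595 kJ m⁻²

1595 kJ m⁻²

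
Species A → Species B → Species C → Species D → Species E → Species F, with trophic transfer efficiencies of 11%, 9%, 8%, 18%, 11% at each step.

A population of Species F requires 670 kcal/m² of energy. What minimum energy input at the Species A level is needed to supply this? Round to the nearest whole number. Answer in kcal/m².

Cumulative transfer efficiency: 0.11 × 0.09 × 0.08 × 0.18 × 0.11 = 0.0000156816
Species A energy = 670 / 0.0000156816 = 42725232 kcal/m²

42725232 kcal/m²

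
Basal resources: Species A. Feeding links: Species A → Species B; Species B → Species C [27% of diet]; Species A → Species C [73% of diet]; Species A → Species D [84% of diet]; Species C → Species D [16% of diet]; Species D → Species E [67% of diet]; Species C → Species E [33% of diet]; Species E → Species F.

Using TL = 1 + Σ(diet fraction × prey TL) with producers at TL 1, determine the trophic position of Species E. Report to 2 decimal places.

Species B: 1 + 1 = 2
Species C: 1 + (0.27×2 + 0.73×1) = 2.27
Species D: 1 + (0.84×1 + 0.16×2.27) = 2.2032
Species E: 1 + (0.67×2.2032 + 0.33×2.27) = 3.225244
Species F: 1 + 3.225244 = 4.225244

3.23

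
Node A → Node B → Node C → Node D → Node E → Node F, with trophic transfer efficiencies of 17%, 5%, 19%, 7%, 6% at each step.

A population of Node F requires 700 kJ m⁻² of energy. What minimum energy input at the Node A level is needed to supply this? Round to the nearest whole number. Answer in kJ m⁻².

103199174 kJ m⁻²

Cumulative transfer efficiency: 0.17 × 0.05 × 0.19 × 0.07 × 0.06 = 0.000006783
Node A energy = 700 / 0.000006783 = 103199174 kJ m⁻²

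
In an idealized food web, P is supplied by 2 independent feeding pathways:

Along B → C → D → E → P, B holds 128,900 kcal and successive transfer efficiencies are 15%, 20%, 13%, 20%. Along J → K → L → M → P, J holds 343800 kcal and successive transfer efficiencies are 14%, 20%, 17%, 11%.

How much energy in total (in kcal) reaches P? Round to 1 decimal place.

280.6 kcal

Via B: 128900 × 0.15 × 0.2 × 0.13 × 0.2 = 100.542 kcal
Via J: 343800 × 0.14 × 0.2 × 0.17 × 0.11 = 180.01368 kcal
Total at P: 100.542 + 180.01368 = 280.55568 kcal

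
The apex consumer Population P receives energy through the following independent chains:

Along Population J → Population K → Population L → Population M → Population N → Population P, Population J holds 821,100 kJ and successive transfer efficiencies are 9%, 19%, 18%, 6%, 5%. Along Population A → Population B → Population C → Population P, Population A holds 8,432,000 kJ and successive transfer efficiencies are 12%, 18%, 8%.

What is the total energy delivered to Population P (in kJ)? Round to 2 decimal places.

Via Population J: 821100 × 0.09 × 0.19 × 0.18 × 0.06 × 0.05 = 7.5820374 kJ
Via Population A: 8432000 × 0.12 × 0.18 × 0.08 = 14570.496 kJ
Total at Population P: 7.5820374 + 14570.496 = 14578.0780374 kJ

14578.08 kJ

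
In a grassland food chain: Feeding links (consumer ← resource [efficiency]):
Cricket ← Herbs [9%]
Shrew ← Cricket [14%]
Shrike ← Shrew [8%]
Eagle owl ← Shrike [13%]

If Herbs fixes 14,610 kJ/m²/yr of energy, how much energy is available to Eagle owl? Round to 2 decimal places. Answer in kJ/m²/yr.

1.91 kJ/m²/yr

Cricket: 14610 × 0.09 = 1314.9 kJ/m²/yr
Shrew: 1314.9 × 0.14 = 184.086 kJ/m²/yr
Shrike: 184.086 × 0.08 = 14.72688 kJ/m²/yr
Eagle owl: 14.72688 × 0.13 = 1.9144944 kJ/m²/yr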